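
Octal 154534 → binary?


Each octal digit → 3 binary bits:
  1 = 001
  5 = 101
  4 = 100
  5 = 101
  3 = 011
  4 = 100
Concatenate: 001 101 100 101 011 100
= 001101100101011100


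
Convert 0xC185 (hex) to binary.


Each hex digit → 4 binary bits:
  C = 1100
  1 = 0001
  8 = 1000
  5 = 0101
Concatenate: 1100 0001 1000 0101
= 1100000110000101


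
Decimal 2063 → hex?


Divide by 16 repeatedly:
2063 ÷ 16 = 128 remainder 15 (F)
128 ÷ 16 = 8 remainder 0 (0)
8 ÷ 16 = 0 remainder 8 (8)
Reading remainders bottom-up:
= 0x80F


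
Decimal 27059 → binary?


Divide by 2 repeatedly:
27059 ÷ 2 = 13529 remainder 1
13529 ÷ 2 = 6764 remainder 1
6764 ÷ 2 = 3382 remainder 0
3382 ÷ 2 = 1691 remainder 0
1691 ÷ 2 = 845 remainder 1
845 ÷ 2 = 422 remainder 1
422 ÷ 2 = 211 remainder 0
211 ÷ 2 = 105 remainder 1
105 ÷ 2 = 52 remainder 1
52 ÷ 2 = 26 remainder 0
26 ÷ 2 = 13 remainder 0
13 ÷ 2 = 6 remainder 1
6 ÷ 2 = 3 remainder 0
3 ÷ 2 = 1 remainder 1
1 ÷ 2 = 0 remainder 1
Reading remainders bottom-up:
= 110100110110011


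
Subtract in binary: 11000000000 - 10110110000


Align and subtract column by column (LSB to MSB, borrowing when needed):
  11000000000
- 10110110000
  -----------
  col 0: (0 - 0 borrow-in) - 0 → 0 - 0 = 0, borrow out 0
  col 1: (0 - 0 borrow-in) - 0 → 0 - 0 = 0, borrow out 0
  col 2: (0 - 0 borrow-in) - 0 → 0 - 0 = 0, borrow out 0
  col 3: (0 - 0 borrow-in) - 0 → 0 - 0 = 0, borrow out 0
  col 4: (0 - 0 borrow-in) - 1 → borrow from next column: (0+2) - 1 = 1, borrow out 1
  col 5: (0 - 1 borrow-in) - 1 → borrow from next column: (-1+2) - 1 = 0, borrow out 1
  col 6: (0 - 1 borrow-in) - 0 → borrow from next column: (-1+2) - 0 = 1, borrow out 1
  col 7: (0 - 1 borrow-in) - 1 → borrow from next column: (-1+2) - 1 = 0, borrow out 1
  col 8: (0 - 1 borrow-in) - 1 → borrow from next column: (-1+2) - 1 = 0, borrow out 1
  col 9: (1 - 1 borrow-in) - 0 → 0 - 0 = 0, borrow out 0
  col 10: (1 - 0 borrow-in) - 1 → 1 - 1 = 0, borrow out 0
Reading bits MSB→LSB: 00001010000
Strip leading zeros: 1010000
= 1010000


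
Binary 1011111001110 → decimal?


Positional values:
Bit 1: 1 × 2^1 = 2
Bit 2: 1 × 2^2 = 4
Bit 3: 1 × 2^3 = 8
Bit 6: 1 × 2^6 = 64
Bit 7: 1 × 2^7 = 128
Bit 8: 1 × 2^8 = 256
Bit 9: 1 × 2^9 = 512
Bit 10: 1 × 2^10 = 1024
Bit 12: 1 × 2^12 = 4096
Sum = 2 + 4 + 8 + 64 + 128 + 256 + 512 + 1024 + 4096
= 6094


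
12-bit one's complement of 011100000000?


Original: 011100000000
Invert all bits:
  bit 0: 0 → 1
  bit 1: 1 → 0
  bit 2: 1 → 0
  bit 3: 1 → 0
  bit 4: 0 → 1
  bit 5: 0 → 1
  bit 6: 0 → 1
  bit 7: 0 → 1
  bit 8: 0 → 1
  bit 9: 0 → 1
  bit 10: 0 → 1
  bit 11: 0 → 1
= 100011111111


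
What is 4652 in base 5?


Divide by 5 repeatedly:
4652 ÷ 5 = 930 remainder 2
930 ÷ 5 = 186 remainder 0
186 ÷ 5 = 37 remainder 1
37 ÷ 5 = 7 remainder 2
7 ÷ 5 = 1 remainder 2
1 ÷ 5 = 0 remainder 1
Reading remainders bottom-up:
= 122102


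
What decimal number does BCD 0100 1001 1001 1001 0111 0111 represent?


Each 4-bit group → digit:
  0100 → 4
  1001 → 9
  1001 → 9
  1001 → 9
  0111 → 7
  0111 → 7
= 499977


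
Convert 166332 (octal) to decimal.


Positional values:
Position 0: 2 × 8^0 = 2
Position 1: 3 × 8^1 = 24
Position 2: 3 × 8^2 = 192
Position 3: 6 × 8^3 = 3072
Position 4: 6 × 8^4 = 24576
Position 5: 1 × 8^5 = 32768
Sum = 2 + 24 + 192 + 3072 + 24576 + 32768
= 60634


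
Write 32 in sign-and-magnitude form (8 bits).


Sign bit: 0 (positive)
Magnitude: 32 = 0100000
= 00100000


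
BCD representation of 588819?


Each digit → 4-bit binary:
  5 → 0101
  8 → 1000
  8 → 1000
  8 → 1000
  1 → 0001
  9 → 1001
= 0101 1000 1000 1000 0001 1001


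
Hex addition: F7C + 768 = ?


Align and add column by column (LSB to MSB, each column mod 16 with carry):
  0F7C
+ 0768
  ----
  col 0: C(12) + 8(8) + 0 (carry in) = 20 → 4(4), carry out 1
  col 1: 7(7) + 6(6) + 1 (carry in) = 14 → E(14), carry out 0
  col 2: F(15) + 7(7) + 0 (carry in) = 22 → 6(6), carry out 1
  col 3: 0(0) + 0(0) + 1 (carry in) = 1 → 1(1), carry out 0
Reading digits MSB→LSB: 16E4
Strip leading zeros: 16E4
= 0x16E4


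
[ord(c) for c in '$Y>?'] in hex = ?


String: '$Y>?'  (4 characters)
Per-character ASCII lookup:
  '$': special character: '$' = 36 → 0x24
  'Y': uppercase starts at 65: 'Y' = 65 + 24 = 89 → 0x59
  '>': special character: '>' = 62 → 0x3E
  '?': special character: '?' = 63 → 0x3F
= 0x24 0x59 0x3E 0x3F


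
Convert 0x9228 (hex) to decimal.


Positional values:
Position 0: 8 × 16^0 = 8 × 1 = 8
Position 1: 2 × 16^1 = 2 × 16 = 32
Position 2: 2 × 16^2 = 2 × 256 = 512
Position 3: 9 × 16^3 = 9 × 4096 = 36864
Sum = 8 + 32 + 512 + 36864
= 37416


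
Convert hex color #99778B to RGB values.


Hex: #99778B
R = 99₁₆ = 153
G = 77₁₆ = 119
B = 8B₁₆ = 139
= RGB(153, 119, 139)


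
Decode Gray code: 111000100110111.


Gray code: 111000100110111
MSB stays the same: 1
Each subsequent bit = prev_binary XOR current_gray:
  B[1] = 1 XOR 1 = 0
  B[2] = 0 XOR 1 = 1
  B[3] = 1 XOR 0 = 1
  B[4] = 1 XOR 0 = 1
  B[5] = 1 XOR 0 = 1
  B[6] = 1 XOR 1 = 0
  B[7] = 0 XOR 0 = 0
  B[8] = 0 XOR 0 = 0
  B[9] = 0 XOR 1 = 1
  B[10] = 1 XOR 1 = 0
  B[11] = 0 XOR 0 = 0
  B[12] = 0 XOR 1 = 1
  B[13] = 1 XOR 1 = 0
  B[14] = 0 XOR 1 = 1
= 101111000100101 (24101 decimal)


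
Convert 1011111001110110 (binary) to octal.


Group into 3-bit groups: 001011111001110110
  001 = 1
  011 = 3
  111 = 7
  001 = 1
  110 = 6
  110 = 6
= 0o137166


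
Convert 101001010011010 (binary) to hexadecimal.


Group into 4-bit nibbles: 0101001010011010
  0101 = 5
  0010 = 2
  1001 = 9
  1010 = A
= 0x529A


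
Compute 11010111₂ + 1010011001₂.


Align and add column by column (LSB to MSB, carry propagating):
  00011010111
+ 01010011001
  -----------
  col 0: 1 + 1 + 0 (carry in) = 2 → bit 0, carry out 1
  col 1: 1 + 0 + 1 (carry in) = 2 → bit 0, carry out 1
  col 2: 1 + 0 + 1 (carry in) = 2 → bit 0, carry out 1
  col 3: 0 + 1 + 1 (carry in) = 2 → bit 0, carry out 1
  col 4: 1 + 1 + 1 (carry in) = 3 → bit 1, carry out 1
  col 5: 0 + 0 + 1 (carry in) = 1 → bit 1, carry out 0
  col 6: 1 + 0 + 0 (carry in) = 1 → bit 1, carry out 0
  col 7: 1 + 1 + 0 (carry in) = 2 → bit 0, carry out 1
  col 8: 0 + 0 + 1 (carry in) = 1 → bit 1, carry out 0
  col 9: 0 + 1 + 0 (carry in) = 1 → bit 1, carry out 0
  col 10: 0 + 0 + 0 (carry in) = 0 → bit 0, carry out 0
Reading bits MSB→LSB: 01101110000
Strip leading zeros: 1101110000
= 1101110000


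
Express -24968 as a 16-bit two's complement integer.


Original: 0110000110001000
Step 1 - Invert all bits: 1001111001110111
Step 2 - Add 1: 1001111001110111 + 1
= 1001111001111000 (represents -24968)


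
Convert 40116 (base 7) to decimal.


Positional values (base 7):
  6 × 7^0 = 6 × 1 = 6
  1 × 7^1 = 1 × 7 = 7
  1 × 7^2 = 1 × 49 = 49
  0 × 7^3 = 0 × 343 = 0
  4 × 7^4 = 4 × 2401 = 9604
Sum = 6 + 7 + 49 + 0 + 9604
= 9666


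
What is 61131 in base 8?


Divide by 8 repeatedly:
61131 ÷ 8 = 7641 remainder 3
7641 ÷ 8 = 955 remainder 1
955 ÷ 8 = 119 remainder 3
119 ÷ 8 = 14 remainder 7
14 ÷ 8 = 1 remainder 6
1 ÷ 8 = 0 remainder 1
Reading remainders bottom-up:
= 0o167313


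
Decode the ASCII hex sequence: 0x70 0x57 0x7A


Codes (hex): 0x70 0x57 0x7A
Per-code ASCII lookup:
  0x70 = 112  (range 97-122: lowercase, 112 - 97 = 15) → 'p'
  0x57 = 87  (range 65-90: uppercase, 87 - 65 = 22) → 'W'
  0x7A = 122  (range 97-122: lowercase, 122 - 97 = 25) → 'z'
= 'pWz'


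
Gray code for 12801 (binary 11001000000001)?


Binary: 11001000000001
Gray code: G = B XOR (B >> 1)
B >> 1 = 01100100000000
11001000000001 XOR 01100100000000:
  1 XOR 0 = 1
  1 XOR 1 = 0
  0 XOR 1 = 1
  0 XOR 0 = 0
  1 XOR 0 = 1
  0 XOR 1 = 1
  0 XOR 0 = 0
  0 XOR 0 = 0
  0 XOR 0 = 0
  0 XOR 0 = 0
  0 XOR 0 = 0
  0 XOR 0 = 0
  0 XOR 0 = 0
  1 XOR 0 = 1
= 10101100000001


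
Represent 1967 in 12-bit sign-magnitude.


Sign bit: 0 (positive)
Magnitude: 1967 = 11110101111
= 011110101111


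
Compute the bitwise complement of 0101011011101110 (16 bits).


Original: 0101011011101110
Invert all bits:
  bit 0: 0 → 1
  bit 1: 1 → 0
  bit 2: 0 → 1
  bit 3: 1 → 0
  bit 4: 0 → 1
  bit 5: 1 → 0
  bit 6: 1 → 0
  bit 7: 0 → 1
  bit 8: 1 → 0
  bit 9: 1 → 0
  bit 10: 1 → 0
  bit 11: 0 → 1
  bit 12: 1 → 0
  bit 13: 1 → 0
  bit 14: 1 → 0
  bit 15: 0 → 1
= 1010100100010001


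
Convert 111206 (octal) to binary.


Each octal digit → 3 binary bits:
  1 = 001
  1 = 001
  1 = 001
  2 = 010
  0 = 000
  6 = 110
Concatenate: 001 001 001 010 000 110
= 001001001010000110


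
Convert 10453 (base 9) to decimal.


Positional values (base 9):
  3 × 9^0 = 3 × 1 = 3
  5 × 9^1 = 5 × 9 = 45
  4 × 9^2 = 4 × 81 = 324
  0 × 9^3 = 0 × 729 = 0
  1 × 9^4 = 1 × 6561 = 6561
Sum = 3 + 45 + 324 + 0 + 6561
= 6933


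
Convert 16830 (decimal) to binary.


Divide by 2 repeatedly:
16830 ÷ 2 = 8415 remainder 0
8415 ÷ 2 = 4207 remainder 1
4207 ÷ 2 = 2103 remainder 1
2103 ÷ 2 = 1051 remainder 1
1051 ÷ 2 = 525 remainder 1
525 ÷ 2 = 262 remainder 1
262 ÷ 2 = 131 remainder 0
131 ÷ 2 = 65 remainder 1
65 ÷ 2 = 32 remainder 1
32 ÷ 2 = 16 remainder 0
16 ÷ 2 = 8 remainder 0
8 ÷ 2 = 4 remainder 0
4 ÷ 2 = 2 remainder 0
2 ÷ 2 = 1 remainder 0
1 ÷ 2 = 0 remainder 1
Reading remainders bottom-up:
= 100000110111110


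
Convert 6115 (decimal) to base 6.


Divide by 6 repeatedly:
6115 ÷ 6 = 1019 remainder 1
1019 ÷ 6 = 169 remainder 5
169 ÷ 6 = 28 remainder 1
28 ÷ 6 = 4 remainder 4
4 ÷ 6 = 0 remainder 4
Reading remainders bottom-up:
= 44151


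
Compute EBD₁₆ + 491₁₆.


Align and add column by column (LSB to MSB, each column mod 16 with carry):
  0EBD
+ 0491
  ----
  col 0: D(13) + 1(1) + 0 (carry in) = 14 → E(14), carry out 0
  col 1: B(11) + 9(9) + 0 (carry in) = 20 → 4(4), carry out 1
  col 2: E(14) + 4(4) + 1 (carry in) = 19 → 3(3), carry out 1
  col 3: 0(0) + 0(0) + 1 (carry in) = 1 → 1(1), carry out 0
Reading digits MSB→LSB: 134E
Strip leading zeros: 134E
= 0x134E


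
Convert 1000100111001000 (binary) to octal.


Group into 3-bit groups: 001000100111001000
  001 = 1
  000 = 0
  100 = 4
  111 = 7
  001 = 1
  000 = 0
= 0o104710


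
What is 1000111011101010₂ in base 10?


Positional values:
Bit 1: 1 × 2^1 = 2
Bit 3: 1 × 2^3 = 8
Bit 5: 1 × 2^5 = 32
Bit 6: 1 × 2^6 = 64
Bit 7: 1 × 2^7 = 128
Bit 9: 1 × 2^9 = 512
Bit 10: 1 × 2^10 = 1024
Bit 11: 1 × 2^11 = 2048
Bit 15: 1 × 2^15 = 32768
Sum = 2 + 8 + 32 + 64 + 128 + 512 + 1024 + 2048 + 32768
= 36586


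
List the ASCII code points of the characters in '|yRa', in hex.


String: '|yRa'  (4 characters)
Per-character ASCII lookup:
  '|': special character: '|' = 124 → 0x7C
  'y': lowercase starts at 97: 'y' = 97 + 24 = 121 → 0x79
  'R': uppercase starts at 65: 'R' = 65 + 17 = 82 → 0x52
  'a': lowercase starts at 97: 'a' = 97 + 0 = 97 → 0x61
= 0x7C 0x79 0x52 0x61


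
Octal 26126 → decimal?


Positional values:
Position 0: 6 × 8^0 = 6
Position 1: 2 × 8^1 = 16
Position 2: 1 × 8^2 = 64
Position 3: 6 × 8^3 = 3072
Position 4: 2 × 8^4 = 8192
Sum = 6 + 16 + 64 + 3072 + 8192
= 11350


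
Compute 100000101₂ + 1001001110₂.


Align and add column by column (LSB to MSB, carry propagating):
  00100000101
+ 01001001110
  -----------
  col 0: 1 + 0 + 0 (carry in) = 1 → bit 1, carry out 0
  col 1: 0 + 1 + 0 (carry in) = 1 → bit 1, carry out 0
  col 2: 1 + 1 + 0 (carry in) = 2 → bit 0, carry out 1
  col 3: 0 + 1 + 1 (carry in) = 2 → bit 0, carry out 1
  col 4: 0 + 0 + 1 (carry in) = 1 → bit 1, carry out 0
  col 5: 0 + 0 + 0 (carry in) = 0 → bit 0, carry out 0
  col 6: 0 + 1 + 0 (carry in) = 1 → bit 1, carry out 0
  col 7: 0 + 0 + 0 (carry in) = 0 → bit 0, carry out 0
  col 8: 1 + 0 + 0 (carry in) = 1 → bit 1, carry out 0
  col 9: 0 + 1 + 0 (carry in) = 1 → bit 1, carry out 0
  col 10: 0 + 0 + 0 (carry in) = 0 → bit 0, carry out 0
Reading bits MSB→LSB: 01101010011
Strip leading zeros: 1101010011
= 1101010011


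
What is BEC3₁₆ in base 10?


Positional values:
Position 0: 3 × 16^0 = 3 × 1 = 3
Position 1: C × 16^1 = 12 × 16 = 192
Position 2: E × 16^2 = 14 × 256 = 3584
Position 3: B × 16^3 = 11 × 4096 = 45056
Sum = 3 + 192 + 3584 + 45056
= 48835


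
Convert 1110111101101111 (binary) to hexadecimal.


Group into 4-bit nibbles: 1110111101101111
  1110 = E
  1111 = F
  0110 = 6
  1111 = F
= 0xEF6F


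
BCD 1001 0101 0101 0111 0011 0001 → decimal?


Each 4-bit group → digit:
  1001 → 9
  0101 → 5
  0101 → 5
  0111 → 7
  0011 → 3
  0001 → 1
= 955731


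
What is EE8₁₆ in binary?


Each hex digit → 4 binary bits:
  E = 1110
  E = 1110
  8 = 1000
Concatenate: 1110 1110 1000
= 111011101000


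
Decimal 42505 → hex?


Divide by 16 repeatedly:
42505 ÷ 16 = 2656 remainder 9 (9)
2656 ÷ 16 = 166 remainder 0 (0)
166 ÷ 16 = 10 remainder 6 (6)
10 ÷ 16 = 0 remainder 10 (A)
Reading remainders bottom-up:
= 0xA609


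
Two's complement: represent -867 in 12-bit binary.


Original: 001101100011
Step 1 - Invert all bits: 110010011100
Step 2 - Add 1: 110010011100 + 1
= 110010011101 (represents -867)


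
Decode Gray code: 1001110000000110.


Gray code: 1001110000000110
MSB stays the same: 1
Each subsequent bit = prev_binary XOR current_gray:
  B[1] = 1 XOR 0 = 1
  B[2] = 1 XOR 0 = 1
  B[3] = 1 XOR 1 = 0
  B[4] = 0 XOR 1 = 1
  B[5] = 1 XOR 1 = 0
  B[6] = 0 XOR 0 = 0
  B[7] = 0 XOR 0 = 0
  B[8] = 0 XOR 0 = 0
  B[9] = 0 XOR 0 = 0
  B[10] = 0 XOR 0 = 0
  B[11] = 0 XOR 0 = 0
  B[12] = 0 XOR 0 = 0
  B[13] = 0 XOR 1 = 1
  B[14] = 1 XOR 1 = 0
  B[15] = 0 XOR 0 = 0
= 1110100000000100 (59396 decimal)


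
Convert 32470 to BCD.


Each digit → 4-bit binary:
  3 → 0011
  2 → 0010
  4 → 0100
  7 → 0111
  0 → 0000
= 0011 0010 0100 0111 0000


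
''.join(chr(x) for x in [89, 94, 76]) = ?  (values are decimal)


Codes (decimal): 89 94 76
Per-code ASCII lookup:
  89  (range 65-90: uppercase, 89 - 65 = 24) → 'Y'
  94  (special character) → '^'
  76  (range 65-90: uppercase, 76 - 65 = 11) → 'L'
= 'Y^L'


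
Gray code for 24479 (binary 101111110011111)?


Binary: 101111110011111
Gray code: G = B XOR (B >> 1)
B >> 1 = 010111111001111
101111110011111 XOR 010111111001111:
  1 XOR 0 = 1
  0 XOR 1 = 1
  1 XOR 0 = 1
  1 XOR 1 = 0
  1 XOR 1 = 0
  1 XOR 1 = 0
  1 XOR 1 = 0
  1 XOR 1 = 0
  0 XOR 1 = 1
  0 XOR 0 = 0
  1 XOR 0 = 1
  1 XOR 1 = 0
  1 XOR 1 = 0
  1 XOR 1 = 0
  1 XOR 1 = 0
= 111000001010000


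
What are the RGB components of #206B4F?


Hex: #206B4F
R = 20₁₆ = 32
G = 6B₁₆ = 107
B = 4F₁₆ = 79
= RGB(32, 107, 79)


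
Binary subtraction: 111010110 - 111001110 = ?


Align and subtract column by column (LSB to MSB, borrowing when needed):
  111010110
- 111001110
  ---------
  col 0: (0 - 0 borrow-in) - 0 → 0 - 0 = 0, borrow out 0
  col 1: (1 - 0 borrow-in) - 1 → 1 - 1 = 0, borrow out 0
  col 2: (1 - 0 borrow-in) - 1 → 1 - 1 = 0, borrow out 0
  col 3: (0 - 0 borrow-in) - 1 → borrow from next column: (0+2) - 1 = 1, borrow out 1
  col 4: (1 - 1 borrow-in) - 0 → 0 - 0 = 0, borrow out 0
  col 5: (0 - 0 borrow-in) - 0 → 0 - 0 = 0, borrow out 0
  col 6: (1 - 0 borrow-in) - 1 → 1 - 1 = 0, borrow out 0
  col 7: (1 - 0 borrow-in) - 1 → 1 - 1 = 0, borrow out 0
  col 8: (1 - 0 borrow-in) - 1 → 1 - 1 = 0, borrow out 0
Reading bits MSB→LSB: 000001000
Strip leading zeros: 1000
= 1000


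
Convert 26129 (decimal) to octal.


Divide by 8 repeatedly:
26129 ÷ 8 = 3266 remainder 1
3266 ÷ 8 = 408 remainder 2
408 ÷ 8 = 51 remainder 0
51 ÷ 8 = 6 remainder 3
6 ÷ 8 = 0 remainder 6
Reading remainders bottom-up:
= 0o63021


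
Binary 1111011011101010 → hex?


Group into 4-bit nibbles: 1111011011101010
  1111 = F
  0110 = 6
  1110 = E
  1010 = A
= 0xF6EA


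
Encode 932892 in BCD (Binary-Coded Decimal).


Each digit → 4-bit binary:
  9 → 1001
  3 → 0011
  2 → 0010
  8 → 1000
  9 → 1001
  2 → 0010
= 1001 0011 0010 1000 1001 0010


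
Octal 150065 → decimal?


Positional values:
Position 0: 5 × 8^0 = 5
Position 1: 6 × 8^1 = 48
Position 2: 0 × 8^2 = 0
Position 3: 0 × 8^3 = 0
Position 4: 5 × 8^4 = 20480
Position 5: 1 × 8^5 = 32768
Sum = 5 + 48 + 0 + 0 + 20480 + 32768
= 53301


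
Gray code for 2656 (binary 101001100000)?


Binary: 101001100000
Gray code: G = B XOR (B >> 1)
B >> 1 = 010100110000
101001100000 XOR 010100110000:
  1 XOR 0 = 1
  0 XOR 1 = 1
  1 XOR 0 = 1
  0 XOR 1 = 1
  0 XOR 0 = 0
  1 XOR 0 = 1
  1 XOR 1 = 0
  0 XOR 1 = 1
  0 XOR 0 = 0
  0 XOR 0 = 0
  0 XOR 0 = 0
  0 XOR 0 = 0
= 111101010000


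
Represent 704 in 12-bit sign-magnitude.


Sign bit: 0 (positive)
Magnitude: 704 = 01011000000
= 001011000000


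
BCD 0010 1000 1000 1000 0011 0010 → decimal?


Each 4-bit group → digit:
  0010 → 2
  1000 → 8
  1000 → 8
  1000 → 8
  0011 → 3
  0010 → 2
= 288832


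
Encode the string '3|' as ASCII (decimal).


String: '3|'  (2 characters)
Per-character ASCII lookup:
  '3': digits start at 48: '3' = 48 + 3 = 51
  '|': special character: '|' = 124
= 51 124


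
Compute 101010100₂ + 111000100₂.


Align and add column by column (LSB to MSB, carry propagating):
  0101010100
+ 0111000100
  ----------
  col 0: 0 + 0 + 0 (carry in) = 0 → bit 0, carry out 0
  col 1: 0 + 0 + 0 (carry in) = 0 → bit 0, carry out 0
  col 2: 1 + 1 + 0 (carry in) = 2 → bit 0, carry out 1
  col 3: 0 + 0 + 1 (carry in) = 1 → bit 1, carry out 0
  col 4: 1 + 0 + 0 (carry in) = 1 → bit 1, carry out 0
  col 5: 0 + 0 + 0 (carry in) = 0 → bit 0, carry out 0
  col 6: 1 + 1 + 0 (carry in) = 2 → bit 0, carry out 1
  col 7: 0 + 1 + 1 (carry in) = 2 → bit 0, carry out 1
  col 8: 1 + 1 + 1 (carry in) = 3 → bit 1, carry out 1
  col 9: 0 + 0 + 1 (carry in) = 1 → bit 1, carry out 0
Reading bits MSB→LSB: 1100011000
Strip leading zeros: 1100011000
= 1100011000


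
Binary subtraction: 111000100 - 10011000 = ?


Align and subtract column by column (LSB to MSB, borrowing when needed):
  111000100
- 010011000
  ---------
  col 0: (0 - 0 borrow-in) - 0 → 0 - 0 = 0, borrow out 0
  col 1: (0 - 0 borrow-in) - 0 → 0 - 0 = 0, borrow out 0
  col 2: (1 - 0 borrow-in) - 0 → 1 - 0 = 1, borrow out 0
  col 3: (0 - 0 borrow-in) - 1 → borrow from next column: (0+2) - 1 = 1, borrow out 1
  col 4: (0 - 1 borrow-in) - 1 → borrow from next column: (-1+2) - 1 = 0, borrow out 1
  col 5: (0 - 1 borrow-in) - 0 → borrow from next column: (-1+2) - 0 = 1, borrow out 1
  col 6: (1 - 1 borrow-in) - 0 → 0 - 0 = 0, borrow out 0
  col 7: (1 - 0 borrow-in) - 1 → 1 - 1 = 0, borrow out 0
  col 8: (1 - 0 borrow-in) - 0 → 1 - 0 = 1, borrow out 0
Reading bits MSB→LSB: 100101100
Strip leading zeros: 100101100
= 100101100


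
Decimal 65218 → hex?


Divide by 16 repeatedly:
65218 ÷ 16 = 4076 remainder 2 (2)
4076 ÷ 16 = 254 remainder 12 (C)
254 ÷ 16 = 15 remainder 14 (E)
15 ÷ 16 = 0 remainder 15 (F)
Reading remainders bottom-up:
= 0xFEC2


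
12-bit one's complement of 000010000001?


Original: 000010000001
Invert all bits:
  bit 0: 0 → 1
  bit 1: 0 → 1
  bit 2: 0 → 1
  bit 3: 0 → 1
  bit 4: 1 → 0
  bit 5: 0 → 1
  bit 6: 0 → 1
  bit 7: 0 → 1
  bit 8: 0 → 1
  bit 9: 0 → 1
  bit 10: 0 → 1
  bit 11: 1 → 0
= 111101111110


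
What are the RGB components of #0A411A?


Hex: #0A411A
R = 0A₁₆ = 10
G = 41₁₆ = 65
B = 1A₁₆ = 26
= RGB(10, 65, 26)


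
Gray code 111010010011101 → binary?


Gray code: 111010010011101
MSB stays the same: 1
Each subsequent bit = prev_binary XOR current_gray:
  B[1] = 1 XOR 1 = 0
  B[2] = 0 XOR 1 = 1
  B[3] = 1 XOR 0 = 1
  B[4] = 1 XOR 1 = 0
  B[5] = 0 XOR 0 = 0
  B[6] = 0 XOR 0 = 0
  B[7] = 0 XOR 1 = 1
  B[8] = 1 XOR 0 = 1
  B[9] = 1 XOR 0 = 1
  B[10] = 1 XOR 1 = 0
  B[11] = 0 XOR 1 = 1
  B[12] = 1 XOR 1 = 0
  B[13] = 0 XOR 0 = 0
  B[14] = 0 XOR 1 = 1
= 101100011101001 (22761 decimal)


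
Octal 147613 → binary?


Each octal digit → 3 binary bits:
  1 = 001
  4 = 100
  7 = 111
  6 = 110
  1 = 001
  3 = 011
Concatenate: 001 100 111 110 001 011
= 001100111110001011


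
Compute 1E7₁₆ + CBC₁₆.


Align and add column by column (LSB to MSB, each column mod 16 with carry):
  01E7
+ 0CBC
  ----
  col 0: 7(7) + C(12) + 0 (carry in) = 19 → 3(3), carry out 1
  col 1: E(14) + B(11) + 1 (carry in) = 26 → A(10), carry out 1
  col 2: 1(1) + C(12) + 1 (carry in) = 14 → E(14), carry out 0
  col 3: 0(0) + 0(0) + 0 (carry in) = 0 → 0(0), carry out 0
Reading digits MSB→LSB: 0EA3
Strip leading zeros: EA3
= 0xEA3


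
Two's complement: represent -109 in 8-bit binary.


Original: 01101101
Step 1 - Invert all bits: 10010010
Step 2 - Add 1: 10010010 + 1
= 10010011 (represents -109)


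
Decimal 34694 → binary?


Divide by 2 repeatedly:
34694 ÷ 2 = 17347 remainder 0
17347 ÷ 2 = 8673 remainder 1
8673 ÷ 2 = 4336 remainder 1
4336 ÷ 2 = 2168 remainder 0
2168 ÷ 2 = 1084 remainder 0
1084 ÷ 2 = 542 remainder 0
542 ÷ 2 = 271 remainder 0
271 ÷ 2 = 135 remainder 1
135 ÷ 2 = 67 remainder 1
67 ÷ 2 = 33 remainder 1
33 ÷ 2 = 16 remainder 1
16 ÷ 2 = 8 remainder 0
8 ÷ 2 = 4 remainder 0
4 ÷ 2 = 2 remainder 0
2 ÷ 2 = 1 remainder 0
1 ÷ 2 = 0 remainder 1
Reading remainders bottom-up:
= 1000011110000110


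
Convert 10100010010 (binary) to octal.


Group into 3-bit groups: 010100010010
  010 = 2
  100 = 4
  010 = 2
  010 = 2
= 0o2422


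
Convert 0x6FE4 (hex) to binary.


Each hex digit → 4 binary bits:
  6 = 0110
  F = 1111
  E = 1110
  4 = 0100
Concatenate: 0110 1111 1110 0100
= 0110111111100100


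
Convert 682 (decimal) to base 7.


Divide by 7 repeatedly:
682 ÷ 7 = 97 remainder 3
97 ÷ 7 = 13 remainder 6
13 ÷ 7 = 1 remainder 6
1 ÷ 7 = 0 remainder 1
Reading remainders bottom-up:
= 1663


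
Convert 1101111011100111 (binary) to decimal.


Positional values:
Bit 0: 1 × 2^0 = 1
Bit 1: 1 × 2^1 = 2
Bit 2: 1 × 2^2 = 4
Bit 5: 1 × 2^5 = 32
Bit 6: 1 × 2^6 = 64
Bit 7: 1 × 2^7 = 128
Bit 9: 1 × 2^9 = 512
Bit 10: 1 × 2^10 = 1024
Bit 11: 1 × 2^11 = 2048
Bit 12: 1 × 2^12 = 4096
Bit 14: 1 × 2^14 = 16384
Bit 15: 1 × 2^15 = 32768
Sum = 1 + 2 + 4 + 32 + 64 + 128 + 512 + 1024 + 2048 + 4096 + 16384 + 32768
= 57063


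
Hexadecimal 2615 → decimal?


Positional values:
Position 0: 5 × 16^0 = 5 × 1 = 5
Position 1: 1 × 16^1 = 1 × 16 = 16
Position 2: 6 × 16^2 = 6 × 256 = 1536
Position 3: 2 × 16^3 = 2 × 4096 = 8192
Sum = 5 + 16 + 1536 + 8192
= 9749


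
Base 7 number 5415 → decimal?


Positional values (base 7):
  5 × 7^0 = 5 × 1 = 5
  1 × 7^1 = 1 × 7 = 7
  4 × 7^2 = 4 × 49 = 196
  5 × 7^3 = 5 × 343 = 1715
Sum = 5 + 7 + 196 + 1715
= 1923


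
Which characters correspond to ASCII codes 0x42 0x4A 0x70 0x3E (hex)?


Codes (hex): 0x42 0x4A 0x70 0x3E
Per-code ASCII lookup:
  0x42 = 66  (range 65-90: uppercase, 66 - 65 = 1) → 'B'
  0x4A = 74  (range 65-90: uppercase, 74 - 65 = 9) → 'J'
  0x70 = 112  (range 97-122: lowercase, 112 - 97 = 15) → 'p'
  0x3E = 62  (special character) → '>'
= 'BJp>'


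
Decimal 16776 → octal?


Divide by 8 repeatedly:
16776 ÷ 8 = 2097 remainder 0
2097 ÷ 8 = 262 remainder 1
262 ÷ 8 = 32 remainder 6
32 ÷ 8 = 4 remainder 0
4 ÷ 8 = 0 remainder 4
Reading remainders bottom-up:
= 0o40610


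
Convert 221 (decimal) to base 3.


Divide by 3 repeatedly:
221 ÷ 3 = 73 remainder 2
73 ÷ 3 = 24 remainder 1
24 ÷ 3 = 8 remainder 0
8 ÷ 3 = 2 remainder 2
2 ÷ 3 = 0 remainder 2
Reading remainders bottom-up:
= 22012


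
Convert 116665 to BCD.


Each digit → 4-bit binary:
  1 → 0001
  1 → 0001
  6 → 0110
  6 → 0110
  6 → 0110
  5 → 0101
= 0001 0001 0110 0110 0110 0101


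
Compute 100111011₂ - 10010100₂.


Align and subtract column by column (LSB to MSB, borrowing when needed):
  100111011
- 010010100
  ---------
  col 0: (1 - 0 borrow-in) - 0 → 1 - 0 = 1, borrow out 0
  col 1: (1 - 0 borrow-in) - 0 → 1 - 0 = 1, borrow out 0
  col 2: (0 - 0 borrow-in) - 1 → borrow from next column: (0+2) - 1 = 1, borrow out 1
  col 3: (1 - 1 borrow-in) - 0 → 0 - 0 = 0, borrow out 0
  col 4: (1 - 0 borrow-in) - 1 → 1 - 1 = 0, borrow out 0
  col 5: (1 - 0 borrow-in) - 0 → 1 - 0 = 1, borrow out 0
  col 6: (0 - 0 borrow-in) - 0 → 0 - 0 = 0, borrow out 0
  col 7: (0 - 0 borrow-in) - 1 → borrow from next column: (0+2) - 1 = 1, borrow out 1
  col 8: (1 - 1 borrow-in) - 0 → 0 - 0 = 0, borrow out 0
Reading bits MSB→LSB: 010100111
Strip leading zeros: 10100111
= 10100111


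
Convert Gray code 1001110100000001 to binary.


Gray code: 1001110100000001
MSB stays the same: 1
Each subsequent bit = prev_binary XOR current_gray:
  B[1] = 1 XOR 0 = 1
  B[2] = 1 XOR 0 = 1
  B[3] = 1 XOR 1 = 0
  B[4] = 0 XOR 1 = 1
  B[5] = 1 XOR 1 = 0
  B[6] = 0 XOR 0 = 0
  B[7] = 0 XOR 1 = 1
  B[8] = 1 XOR 0 = 1
  B[9] = 1 XOR 0 = 1
  B[10] = 1 XOR 0 = 1
  B[11] = 1 XOR 0 = 1
  B[12] = 1 XOR 0 = 1
  B[13] = 1 XOR 0 = 1
  B[14] = 1 XOR 0 = 1
  B[15] = 1 XOR 1 = 0
= 1110100111111110 (59902 decimal)


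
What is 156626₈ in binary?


Each octal digit → 3 binary bits:
  1 = 001
  5 = 101
  6 = 110
  6 = 110
  2 = 010
  6 = 110
Concatenate: 001 101 110 110 010 110
= 001101110110010110


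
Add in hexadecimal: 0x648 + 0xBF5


Align and add column by column (LSB to MSB, each column mod 16 with carry):
  0648
+ 0BF5
  ----
  col 0: 8(8) + 5(5) + 0 (carry in) = 13 → D(13), carry out 0
  col 1: 4(4) + F(15) + 0 (carry in) = 19 → 3(3), carry out 1
  col 2: 6(6) + B(11) + 1 (carry in) = 18 → 2(2), carry out 1
  col 3: 0(0) + 0(0) + 1 (carry in) = 1 → 1(1), carry out 0
Reading digits MSB→LSB: 123D
Strip leading zeros: 123D
= 0x123D


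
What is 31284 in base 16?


Divide by 16 repeatedly:
31284 ÷ 16 = 1955 remainder 4 (4)
1955 ÷ 16 = 122 remainder 3 (3)
122 ÷ 16 = 7 remainder 10 (A)
7 ÷ 16 = 0 remainder 7 (7)
Reading remainders bottom-up:
= 0x7A34


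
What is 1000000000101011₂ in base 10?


Positional values:
Bit 0: 1 × 2^0 = 1
Bit 1: 1 × 2^1 = 2
Bit 3: 1 × 2^3 = 8
Bit 5: 1 × 2^5 = 32
Bit 15: 1 × 2^15 = 32768
Sum = 1 + 2 + 8 + 32 + 32768
= 32811


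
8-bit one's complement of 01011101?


Original: 01011101
Invert all bits:
  bit 0: 0 → 1
  bit 1: 1 → 0
  bit 2: 0 → 1
  bit 3: 1 → 0
  bit 4: 1 → 0
  bit 5: 1 → 0
  bit 6: 0 → 1
  bit 7: 1 → 0
= 10100010


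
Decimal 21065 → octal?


Divide by 8 repeatedly:
21065 ÷ 8 = 2633 remainder 1
2633 ÷ 8 = 329 remainder 1
329 ÷ 8 = 41 remainder 1
41 ÷ 8 = 5 remainder 1
5 ÷ 8 = 0 remainder 5
Reading remainders bottom-up:
= 0o51111


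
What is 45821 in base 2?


Divide by 2 repeatedly:
45821 ÷ 2 = 22910 remainder 1
22910 ÷ 2 = 11455 remainder 0
11455 ÷ 2 = 5727 remainder 1
5727 ÷ 2 = 2863 remainder 1
2863 ÷ 2 = 1431 remainder 1
1431 ÷ 2 = 715 remainder 1
715 ÷ 2 = 357 remainder 1
357 ÷ 2 = 178 remainder 1
178 ÷ 2 = 89 remainder 0
89 ÷ 2 = 44 remainder 1
44 ÷ 2 = 22 remainder 0
22 ÷ 2 = 11 remainder 0
11 ÷ 2 = 5 remainder 1
5 ÷ 2 = 2 remainder 1
2 ÷ 2 = 1 remainder 0
1 ÷ 2 = 0 remainder 1
Reading remainders bottom-up:
= 1011001011111101


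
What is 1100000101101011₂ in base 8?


Group into 3-bit groups: 001100000101101011
  001 = 1
  100 = 4
  000 = 0
  101 = 5
  101 = 5
  011 = 3
= 0o140553


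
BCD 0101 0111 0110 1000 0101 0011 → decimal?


Each 4-bit group → digit:
  0101 → 5
  0111 → 7
  0110 → 6
  1000 → 8
  0101 → 5
  0011 → 3
= 576853


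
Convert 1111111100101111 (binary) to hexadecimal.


Group into 4-bit nibbles: 1111111100101111
  1111 = F
  1111 = F
  0010 = 2
  1111 = F
= 0xFF2F


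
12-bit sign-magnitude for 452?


Sign bit: 0 (positive)
Magnitude: 452 = 00111000100
= 000111000100


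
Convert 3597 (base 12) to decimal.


Positional values (base 12):
  7 × 12^0 = 7 × 1 = 7
  9 × 12^1 = 9 × 12 = 108
  5 × 12^2 = 5 × 144 = 720
  3 × 12^3 = 3 × 1728 = 5184
Sum = 7 + 108 + 720 + 5184
= 6019


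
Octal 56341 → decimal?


Positional values:
Position 0: 1 × 8^0 = 1
Position 1: 4 × 8^1 = 32
Position 2: 3 × 8^2 = 192
Position 3: 6 × 8^3 = 3072
Position 4: 5 × 8^4 = 20480
Sum = 1 + 32 + 192 + 3072 + 20480
= 23777


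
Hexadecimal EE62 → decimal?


Positional values:
Position 0: 2 × 16^0 = 2 × 1 = 2
Position 1: 6 × 16^1 = 6 × 16 = 96
Position 2: E × 16^2 = 14 × 256 = 3584
Position 3: E × 16^3 = 14 × 4096 = 57344
Sum = 2 + 96 + 3584 + 57344
= 61026


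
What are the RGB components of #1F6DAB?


Hex: #1F6DAB
R = 1F₁₆ = 31
G = 6D₁₆ = 109
B = AB₁₆ = 171
= RGB(31, 109, 171)


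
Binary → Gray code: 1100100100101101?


Binary: 1100100100101101
Gray code: G = B XOR (B >> 1)
B >> 1 = 0110010010010110
1100100100101101 XOR 0110010010010110:
  1 XOR 0 = 1
  1 XOR 1 = 0
  0 XOR 1 = 1
  0 XOR 0 = 0
  1 XOR 0 = 1
  0 XOR 1 = 1
  0 XOR 0 = 0
  1 XOR 0 = 1
  0 XOR 1 = 1
  0 XOR 0 = 0
  1 XOR 0 = 1
  0 XOR 1 = 1
  1 XOR 0 = 1
  1 XOR 1 = 0
  0 XOR 1 = 1
  1 XOR 0 = 1
= 1010110110111011


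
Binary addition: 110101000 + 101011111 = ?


Align and add column by column (LSB to MSB, carry propagating):
  0110101000
+ 0101011111
  ----------
  col 0: 0 + 1 + 0 (carry in) = 1 → bit 1, carry out 0
  col 1: 0 + 1 + 0 (carry in) = 1 → bit 1, carry out 0
  col 2: 0 + 1 + 0 (carry in) = 1 → bit 1, carry out 0
  col 3: 1 + 1 + 0 (carry in) = 2 → bit 0, carry out 1
  col 4: 0 + 1 + 1 (carry in) = 2 → bit 0, carry out 1
  col 5: 1 + 0 + 1 (carry in) = 2 → bit 0, carry out 1
  col 6: 0 + 1 + 1 (carry in) = 2 → bit 0, carry out 1
  col 7: 1 + 0 + 1 (carry in) = 2 → bit 0, carry out 1
  col 8: 1 + 1 + 1 (carry in) = 3 → bit 1, carry out 1
  col 9: 0 + 0 + 1 (carry in) = 1 → bit 1, carry out 0
Reading bits MSB→LSB: 1100000111
Strip leading zeros: 1100000111
= 1100000111


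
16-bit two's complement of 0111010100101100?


Original: 0111010100101100
Step 1 - Invert all bits: 1000101011010011
Step 2 - Add 1: 1000101011010011 + 1
= 1000101011010100 (represents -29996)


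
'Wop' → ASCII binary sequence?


String: 'Wop'  (3 characters)
Per-character ASCII lookup:
  'W': uppercase starts at 65: 'W' = 65 + 22 = 87 → 1010111
  'o': lowercase starts at 97: 'o' = 97 + 14 = 111 → 1101111
  'p': lowercase starts at 97: 'p' = 97 + 15 = 112 → 1110000
= 1010111 1101111 1110000


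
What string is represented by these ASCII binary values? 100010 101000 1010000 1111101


Codes (binary): 100010 101000 1010000 1111101
Per-code ASCII lookup:
  100010 = 34  (special character) → '"'
  101000 = 40  (special character) → '('
  1010000 = 80  (range 65-90: uppercase, 80 - 65 = 15) → 'P'
  1111101 = 125  (special character) → '}'
= '"(P}'


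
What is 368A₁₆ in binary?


Each hex digit → 4 binary bits:
  3 = 0011
  6 = 0110
  8 = 1000
  A = 1010
Concatenate: 0011 0110 1000 1010
= 0011011010001010


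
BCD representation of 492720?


Each digit → 4-bit binary:
  4 → 0100
  9 → 1001
  2 → 0010
  7 → 0111
  2 → 0010
  0 → 0000
= 0100 1001 0010 0111 0010 0000


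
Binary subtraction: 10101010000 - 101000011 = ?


Align and subtract column by column (LSB to MSB, borrowing when needed):
  10101010000
- 00101000011
  -----------
  col 0: (0 - 0 borrow-in) - 1 → borrow from next column: (0+2) - 1 = 1, borrow out 1
  col 1: (0 - 1 borrow-in) - 1 → borrow from next column: (-1+2) - 1 = 0, borrow out 1
  col 2: (0 - 1 borrow-in) - 0 → borrow from next column: (-1+2) - 0 = 1, borrow out 1
  col 3: (0 - 1 borrow-in) - 0 → borrow from next column: (-1+2) - 0 = 1, borrow out 1
  col 4: (1 - 1 borrow-in) - 0 → 0 - 0 = 0, borrow out 0
  col 5: (0 - 0 borrow-in) - 0 → 0 - 0 = 0, borrow out 0
  col 6: (1 - 0 borrow-in) - 1 → 1 - 1 = 0, borrow out 0
  col 7: (0 - 0 borrow-in) - 0 → 0 - 0 = 0, borrow out 0
  col 8: (1 - 0 borrow-in) - 1 → 1 - 1 = 0, borrow out 0
  col 9: (0 - 0 borrow-in) - 0 → 0 - 0 = 0, borrow out 0
  col 10: (1 - 0 borrow-in) - 0 → 1 - 0 = 1, borrow out 0
Reading bits MSB→LSB: 10000001101
Strip leading zeros: 10000001101
= 10000001101


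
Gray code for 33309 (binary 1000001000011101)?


Binary: 1000001000011101
Gray code: G = B XOR (B >> 1)
B >> 1 = 0100000100001110
1000001000011101 XOR 0100000100001110:
  1 XOR 0 = 1
  0 XOR 1 = 1
  0 XOR 0 = 0
  0 XOR 0 = 0
  0 XOR 0 = 0
  0 XOR 0 = 0
  1 XOR 0 = 1
  0 XOR 1 = 1
  0 XOR 0 = 0
  0 XOR 0 = 0
  0 XOR 0 = 0
  1 XOR 0 = 1
  1 XOR 1 = 0
  1 XOR 1 = 0
  0 XOR 1 = 1
  1 XOR 0 = 1
= 1100001100010011


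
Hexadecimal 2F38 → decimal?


Positional values:
Position 0: 8 × 16^0 = 8 × 1 = 8
Position 1: 3 × 16^1 = 3 × 16 = 48
Position 2: F × 16^2 = 15 × 256 = 3840
Position 3: 2 × 16^3 = 2 × 4096 = 8192
Sum = 8 + 48 + 3840 + 8192
= 12088


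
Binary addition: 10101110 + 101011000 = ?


Align and add column by column (LSB to MSB, carry propagating):
  0010101110
+ 0101011000
  ----------
  col 0: 0 + 0 + 0 (carry in) = 0 → bit 0, carry out 0
  col 1: 1 + 0 + 0 (carry in) = 1 → bit 1, carry out 0
  col 2: 1 + 0 + 0 (carry in) = 1 → bit 1, carry out 0
  col 3: 1 + 1 + 0 (carry in) = 2 → bit 0, carry out 1
  col 4: 0 + 1 + 1 (carry in) = 2 → bit 0, carry out 1
  col 5: 1 + 0 + 1 (carry in) = 2 → bit 0, carry out 1
  col 6: 0 + 1 + 1 (carry in) = 2 → bit 0, carry out 1
  col 7: 1 + 0 + 1 (carry in) = 2 → bit 0, carry out 1
  col 8: 0 + 1 + 1 (carry in) = 2 → bit 0, carry out 1
  col 9: 0 + 0 + 1 (carry in) = 1 → bit 1, carry out 0
Reading bits MSB→LSB: 1000000110
Strip leading zeros: 1000000110
= 1000000110


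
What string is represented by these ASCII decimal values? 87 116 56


Codes (decimal): 87 116 56
Per-code ASCII lookup:
  87  (range 65-90: uppercase, 87 - 65 = 22) → 'W'
  116  (range 97-122: lowercase, 116 - 97 = 19) → 't'
  56  (range 48-57: digits, 56 - 48 = 8) → '8'
= 'Wt8'


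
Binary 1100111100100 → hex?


Group into 4-bit nibbles: 0001100111100100
  0001 = 1
  1001 = 9
  1110 = E
  0100 = 4
= 0x19E4


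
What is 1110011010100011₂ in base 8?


Group into 3-bit groups: 001110011010100011
  001 = 1
  110 = 6
  011 = 3
  010 = 2
  100 = 4
  011 = 3
= 0o163243


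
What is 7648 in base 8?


Divide by 8 repeatedly:
7648 ÷ 8 = 956 remainder 0
956 ÷ 8 = 119 remainder 4
119 ÷ 8 = 14 remainder 7
14 ÷ 8 = 1 remainder 6
1 ÷ 8 = 0 remainder 1
Reading remainders bottom-up:
= 0o16740


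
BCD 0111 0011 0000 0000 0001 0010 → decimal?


Each 4-bit group → digit:
  0111 → 7
  0011 → 3
  0000 → 0
  0000 → 0
  0001 → 1
  0010 → 2
= 730012


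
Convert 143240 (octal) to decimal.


Positional values:
Position 0: 0 × 8^0 = 0
Position 1: 4 × 8^1 = 32
Position 2: 2 × 8^2 = 128
Position 3: 3 × 8^3 = 1536
Position 4: 4 × 8^4 = 16384
Position 5: 1 × 8^5 = 32768
Sum = 0 + 32 + 128 + 1536 + 16384 + 32768
= 50848


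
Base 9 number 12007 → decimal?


Positional values (base 9):
  7 × 9^0 = 7 × 1 = 7
  0 × 9^1 = 0 × 9 = 0
  0 × 9^2 = 0 × 81 = 0
  2 × 9^3 = 2 × 729 = 1458
  1 × 9^4 = 1 × 6561 = 6561
Sum = 7 + 0 + 0 + 1458 + 6561
= 8026


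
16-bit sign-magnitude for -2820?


Sign bit: 1 (negative)
Magnitude: 2820 = 000101100000100
= 1000101100000100


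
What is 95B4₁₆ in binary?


Each hex digit → 4 binary bits:
  9 = 1001
  5 = 0101
  B = 1011
  4 = 0100
Concatenate: 1001 0101 1011 0100
= 1001010110110100


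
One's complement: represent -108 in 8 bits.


Original: 01101100
Invert all bits:
  bit 0: 0 → 1
  bit 1: 1 → 0
  bit 2: 1 → 0
  bit 3: 0 → 1
  bit 4: 1 → 0
  bit 5: 1 → 0
  bit 6: 0 → 1
  bit 7: 0 → 1
= 10010011


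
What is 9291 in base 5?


Divide by 5 repeatedly:
9291 ÷ 5 = 1858 remainder 1
1858 ÷ 5 = 371 remainder 3
371 ÷ 5 = 74 remainder 1
74 ÷ 5 = 14 remainder 4
14 ÷ 5 = 2 remainder 4
2 ÷ 5 = 0 remainder 2
Reading remainders bottom-up:
= 244131


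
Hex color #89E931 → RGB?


Hex: #89E931
R = 89₁₆ = 137
G = E9₁₆ = 233
B = 31₁₆ = 49
= RGB(137, 233, 49)


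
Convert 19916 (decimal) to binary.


Divide by 2 repeatedly:
19916 ÷ 2 = 9958 remainder 0
9958 ÷ 2 = 4979 remainder 0
4979 ÷ 2 = 2489 remainder 1
2489 ÷ 2 = 1244 remainder 1
1244 ÷ 2 = 622 remainder 0
622 ÷ 2 = 311 remainder 0
311 ÷ 2 = 155 remainder 1
155 ÷ 2 = 77 remainder 1
77 ÷ 2 = 38 remainder 1
38 ÷ 2 = 19 remainder 0
19 ÷ 2 = 9 remainder 1
9 ÷ 2 = 4 remainder 1
4 ÷ 2 = 2 remainder 0
2 ÷ 2 = 1 remainder 0
1 ÷ 2 = 0 remainder 1
Reading remainders bottom-up:
= 100110111001100


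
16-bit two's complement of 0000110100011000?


Original: 0000110100011000
Step 1 - Invert all bits: 1111001011100111
Step 2 - Add 1: 1111001011100111 + 1
= 1111001011101000 (represents -3352)


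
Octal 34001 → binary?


Each octal digit → 3 binary bits:
  3 = 011
  4 = 100
  0 = 000
  0 = 000
  1 = 001
Concatenate: 011 100 000 000 001
= 011100000000001


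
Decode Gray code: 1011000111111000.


Gray code: 1011000111111000
MSB stays the same: 1
Each subsequent bit = prev_binary XOR current_gray:
  B[1] = 1 XOR 0 = 1
  B[2] = 1 XOR 1 = 0
  B[3] = 0 XOR 1 = 1
  B[4] = 1 XOR 0 = 1
  B[5] = 1 XOR 0 = 1
  B[6] = 1 XOR 0 = 1
  B[7] = 1 XOR 1 = 0
  B[8] = 0 XOR 1 = 1
  B[9] = 1 XOR 1 = 0
  B[10] = 0 XOR 1 = 1
  B[11] = 1 XOR 1 = 0
  B[12] = 0 XOR 1 = 1
  B[13] = 1 XOR 0 = 1
  B[14] = 1 XOR 0 = 1
  B[15] = 1 XOR 0 = 1
= 1101111010101111 (57007 decimal)


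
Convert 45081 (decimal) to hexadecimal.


Divide by 16 repeatedly:
45081 ÷ 16 = 2817 remainder 9 (9)
2817 ÷ 16 = 176 remainder 1 (1)
176 ÷ 16 = 11 remainder 0 (0)
11 ÷ 16 = 0 remainder 11 (B)
Reading remainders bottom-up:
= 0xB019


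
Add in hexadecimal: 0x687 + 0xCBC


Align and add column by column (LSB to MSB, each column mod 16 with carry):
  0687
+ 0CBC
  ----
  col 0: 7(7) + C(12) + 0 (carry in) = 19 → 3(3), carry out 1
  col 1: 8(8) + B(11) + 1 (carry in) = 20 → 4(4), carry out 1
  col 2: 6(6) + C(12) + 1 (carry in) = 19 → 3(3), carry out 1
  col 3: 0(0) + 0(0) + 1 (carry in) = 1 → 1(1), carry out 0
Reading digits MSB→LSB: 1343
Strip leading zeros: 1343
= 0x1343


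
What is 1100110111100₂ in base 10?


Positional values:
Bit 2: 1 × 2^2 = 4
Bit 3: 1 × 2^3 = 8
Bit 4: 1 × 2^4 = 16
Bit 5: 1 × 2^5 = 32
Bit 7: 1 × 2^7 = 128
Bit 8: 1 × 2^8 = 256
Bit 11: 1 × 2^11 = 2048
Bit 12: 1 × 2^12 = 4096
Sum = 4 + 8 + 16 + 32 + 128 + 256 + 2048 + 4096
= 6588


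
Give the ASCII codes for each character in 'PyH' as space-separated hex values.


String: 'PyH'  (3 characters)
Per-character ASCII lookup:
  'P': uppercase starts at 65: 'P' = 65 + 15 = 80 → 0x50
  'y': lowercase starts at 97: 'y' = 97 + 24 = 121 → 0x79
  'H': uppercase starts at 65: 'H' = 65 + 7 = 72 → 0x48
= 0x50 0x79 0x48


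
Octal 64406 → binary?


Each octal digit → 3 binary bits:
  6 = 110
  4 = 100
  4 = 100
  0 = 000
  6 = 110
Concatenate: 110 100 100 000 110
= 110100100000110


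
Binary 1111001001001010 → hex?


Group into 4-bit nibbles: 1111001001001010
  1111 = F
  0010 = 2
  0100 = 4
  1010 = A
= 0xF24A


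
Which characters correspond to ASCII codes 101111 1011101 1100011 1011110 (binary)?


Codes (binary): 101111 1011101 1100011 1011110
Per-code ASCII lookup:
  101111 = 47  (special character) → '/'
  1011101 = 93  (special character) → ']'
  1100011 = 99  (range 97-122: lowercase, 99 - 97 = 2) → 'c'
  1011110 = 94  (special character) → '^'
= '/]c^'


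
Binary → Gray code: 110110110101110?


Binary: 110110110101110
Gray code: G = B XOR (B >> 1)
B >> 1 = 011011011010111
110110110101110 XOR 011011011010111:
  1 XOR 0 = 1
  1 XOR 1 = 0
  0 XOR 1 = 1
  1 XOR 0 = 1
  1 XOR 1 = 0
  0 XOR 1 = 1
  1 XOR 0 = 1
  1 XOR 1 = 0
  0 XOR 1 = 1
  1 XOR 0 = 1
  0 XOR 1 = 1
  1 XOR 0 = 1
  1 XOR 1 = 0
  1 XOR 1 = 0
  0 XOR 1 = 1
= 101101101111001
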